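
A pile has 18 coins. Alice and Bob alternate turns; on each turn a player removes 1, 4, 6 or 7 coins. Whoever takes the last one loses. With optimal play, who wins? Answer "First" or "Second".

First

i:   0  1  2  3  4  5  6  7  8  9 10 11 12 13 14 15 16 17 18
     W  L  W  L  W  W  L  W  W  W  W  L  W  W  L  W  L  W  W
Position 18 is W, so the first player wins.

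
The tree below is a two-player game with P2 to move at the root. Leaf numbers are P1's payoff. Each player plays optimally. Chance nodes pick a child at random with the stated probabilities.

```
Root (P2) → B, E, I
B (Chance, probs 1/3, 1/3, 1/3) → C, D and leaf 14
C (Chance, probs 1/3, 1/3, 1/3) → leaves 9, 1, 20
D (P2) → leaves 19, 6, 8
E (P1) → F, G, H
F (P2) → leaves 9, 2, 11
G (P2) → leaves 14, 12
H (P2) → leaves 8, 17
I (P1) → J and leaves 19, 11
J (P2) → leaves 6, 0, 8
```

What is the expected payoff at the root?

10

C (Chance): 1/3·9 + 1/3·1 + 1/3·20 = 10
D (P2): min(19, 6, 8) = 6
B (Chance): 1/3·10 + 1/3·6 + 1/3·14 = 10
F (P2): min(9, 2, 11) = 2
G (P2): min(14, 12) = 12
H (P2): min(8, 17) = 8
E (P1): max(2, 12, 8) = 12
J (P2): min(6, 0, 8) = 0
I (P1): max(0, 19, 11) = 19
Root (P2): min(10, 12, 19) = 10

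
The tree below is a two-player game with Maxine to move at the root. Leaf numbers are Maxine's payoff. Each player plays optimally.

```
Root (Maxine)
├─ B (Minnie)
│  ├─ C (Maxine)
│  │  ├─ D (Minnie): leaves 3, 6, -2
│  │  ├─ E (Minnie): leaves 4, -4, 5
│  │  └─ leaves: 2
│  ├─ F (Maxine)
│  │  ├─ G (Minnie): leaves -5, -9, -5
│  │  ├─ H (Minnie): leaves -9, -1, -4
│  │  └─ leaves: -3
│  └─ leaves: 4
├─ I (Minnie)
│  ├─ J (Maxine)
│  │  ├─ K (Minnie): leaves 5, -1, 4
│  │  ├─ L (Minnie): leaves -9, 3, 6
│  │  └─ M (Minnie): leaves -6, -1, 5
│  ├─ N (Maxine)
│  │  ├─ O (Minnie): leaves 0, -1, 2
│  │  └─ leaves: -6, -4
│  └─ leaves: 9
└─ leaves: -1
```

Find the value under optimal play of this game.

-1

D (Minnie): min(3, 6, -2) = -2
E (Minnie): min(4, -4, 5) = -4
C (Maxine): max(-2, -4, 2) = 2
G (Minnie): min(-5, -9, -5) = -9
H (Minnie): min(-9, -1, -4) = -9
F (Maxine): max(-9, -9, -3) = -3
B (Minnie): min(2, -3, 4) = -3
K (Minnie): min(5, -1, 4) = -1
L (Minnie): min(-9, 3, 6) = -9
M (Minnie): min(-6, -1, 5) = -6
J (Maxine): max(-1, -9, -6) = -1
O (Minnie): min(0, -1, 2) = -1
N (Maxine): max(-1, -6, -4) = -1
I (Minnie): min(-1, -1, 9) = -1
Root (Maxine): max(-3, -1, -1) = -1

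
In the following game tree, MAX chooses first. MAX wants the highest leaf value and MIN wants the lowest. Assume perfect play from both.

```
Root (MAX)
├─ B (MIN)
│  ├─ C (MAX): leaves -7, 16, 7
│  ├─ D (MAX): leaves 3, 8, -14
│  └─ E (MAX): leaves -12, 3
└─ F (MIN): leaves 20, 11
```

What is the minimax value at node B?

3

C: max(-7, 16, 7) = 16
D: max(3, 8, -14) = 8
E: max(-12, 3) = 3
B: min(16, 8, 3) = 3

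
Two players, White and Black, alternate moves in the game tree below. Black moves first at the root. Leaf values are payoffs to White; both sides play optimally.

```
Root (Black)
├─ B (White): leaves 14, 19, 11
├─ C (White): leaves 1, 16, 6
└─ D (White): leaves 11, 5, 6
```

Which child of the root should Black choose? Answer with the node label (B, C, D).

B (White): max(14, 19, 11) = 19
C (White): max(1, 16, 6) = 16
D (White): max(11, 5, 6) = 11
Root (Black): min(19, 16, 11) = 11
Black picks the child with the lowest value: D (value 11).

D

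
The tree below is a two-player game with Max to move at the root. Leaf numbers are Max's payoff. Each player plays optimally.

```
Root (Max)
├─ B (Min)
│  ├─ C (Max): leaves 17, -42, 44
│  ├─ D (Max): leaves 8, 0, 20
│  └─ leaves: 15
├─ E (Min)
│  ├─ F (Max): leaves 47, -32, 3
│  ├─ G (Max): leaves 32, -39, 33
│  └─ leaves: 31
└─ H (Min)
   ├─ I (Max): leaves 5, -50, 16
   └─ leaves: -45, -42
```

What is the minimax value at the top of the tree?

31

C (Max): max(17, -42, 44) = 44
D (Max): max(8, 0, 20) = 20
B (Min): min(44, 20, 15) = 15
F (Max): max(47, -32, 3) = 47
G (Max): max(32, -39, 33) = 33
E (Min): min(47, 33, 31) = 31
I (Max): max(5, -50, 16) = 16
H (Min): min(16, -45, -42) = -45
Root (Max): max(15, 31, -45) = 31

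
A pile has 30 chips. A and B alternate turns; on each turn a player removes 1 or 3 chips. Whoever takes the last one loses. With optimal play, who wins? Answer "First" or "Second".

Compute winning (W) and losing (L) positions by backward induction:
i:   0  1  2  3  4  5  6  7  8  9 10 11 12 13 14 15 16 17 18 19 20 21 22 23 24 25 26 27 28 29 30
     W  L  W  L  W  L  W  L  W  L  W  L  W  L  W  L  W  L  W  L  W  L  W  L  W  L  W  L  W  L  W
Position 30 is W, so the first player wins.

First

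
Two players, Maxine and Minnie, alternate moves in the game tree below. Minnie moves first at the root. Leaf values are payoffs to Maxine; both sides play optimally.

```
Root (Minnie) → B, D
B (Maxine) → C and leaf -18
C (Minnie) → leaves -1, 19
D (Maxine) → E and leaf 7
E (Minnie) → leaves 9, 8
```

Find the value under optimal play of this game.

-1

C (Minnie): min(-1, 19) = -1
B (Maxine): max(-1, -18) = -1
E (Minnie): min(9, 8) = 8
D (Maxine): max(8, 7) = 8
Root (Minnie): min(-1, 8) = -1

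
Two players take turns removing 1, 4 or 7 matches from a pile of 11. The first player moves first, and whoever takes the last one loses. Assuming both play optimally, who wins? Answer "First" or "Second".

Second

i:   0  1  2  3  4  5  6  7  8  9 10 11
     W  L  W  L  W  W  L  W  W  L  W  L
Position 11 is L, so the second player wins.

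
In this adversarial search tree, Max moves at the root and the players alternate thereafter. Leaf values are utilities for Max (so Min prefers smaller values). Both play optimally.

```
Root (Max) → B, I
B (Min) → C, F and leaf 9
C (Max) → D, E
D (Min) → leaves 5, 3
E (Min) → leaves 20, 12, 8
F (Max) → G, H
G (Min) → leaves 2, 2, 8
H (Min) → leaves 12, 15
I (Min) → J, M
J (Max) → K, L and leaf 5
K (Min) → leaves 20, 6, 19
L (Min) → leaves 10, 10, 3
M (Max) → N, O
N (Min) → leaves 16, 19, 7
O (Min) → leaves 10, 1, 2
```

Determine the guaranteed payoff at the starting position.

D (Min): min(5, 3) = 3
E (Min): min(20, 12, 8) = 8
C (Max): max(3, 8) = 8
G (Min): min(2, 2, 8) = 2
H (Min): min(12, 15) = 12
F (Max): max(2, 12) = 12
B (Min): min(8, 12, 9) = 8
K (Min): min(20, 6, 19) = 6
L (Min): min(10, 10, 3) = 3
J (Max): max(6, 3, 5) = 6
N (Min): min(16, 19, 7) = 7
O (Min): min(10, 1, 2) = 1
M (Max): max(7, 1) = 7
I (Min): min(6, 7) = 6
Root (Max): max(8, 6) = 8

8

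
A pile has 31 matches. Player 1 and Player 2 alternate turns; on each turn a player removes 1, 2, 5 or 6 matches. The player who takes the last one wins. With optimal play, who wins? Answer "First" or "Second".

Compute winning (W) and losing (L) positions by backward induction:
i:   0  1  2  3  4  5  6  7  8  9 10 11 12 13 14 15 16 17 18 19 20 21 22 23 24 25 26 27 28 29 30 31
     L  W  W  L  W  W  W  L  W  W  L  W  W  W  L  W  W  L  W  W  W  L  W  W  L  W  W  W  L  W  W  L
Position 31 is L, so the second player wins.

Second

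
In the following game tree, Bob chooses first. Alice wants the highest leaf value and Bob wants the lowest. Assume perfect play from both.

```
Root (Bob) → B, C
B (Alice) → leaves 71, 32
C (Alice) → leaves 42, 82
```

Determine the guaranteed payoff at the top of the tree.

71

B (Alice): max(71, 32) = 71
C (Alice): max(42, 82) = 82
Root (Bob): min(71, 82) = 71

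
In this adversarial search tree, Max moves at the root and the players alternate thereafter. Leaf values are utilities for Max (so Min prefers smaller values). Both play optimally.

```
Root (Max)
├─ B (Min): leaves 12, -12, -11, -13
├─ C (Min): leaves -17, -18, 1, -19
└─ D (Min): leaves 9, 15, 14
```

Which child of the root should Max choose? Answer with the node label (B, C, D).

D

B (Min): min(12, -12, -11, -13) = -13
C (Min): min(-17, -18, 1, -19) = -19
D (Min): min(9, 15, 14) = 9
Root (Max): max(-13, -19, 9) = 9
Max picks the child with the highest value: D (value 9).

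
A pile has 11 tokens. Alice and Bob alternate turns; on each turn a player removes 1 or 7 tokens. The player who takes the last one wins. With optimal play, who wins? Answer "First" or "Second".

First

Mark each pile size as W (mover wins) or L (mover loses):
i:   0  1  2  3  4  5  6  7  8  9 10 11
     L  W  L  W  L  W  L  W  L  W  L  W
Position 11 is W, so the first player wins.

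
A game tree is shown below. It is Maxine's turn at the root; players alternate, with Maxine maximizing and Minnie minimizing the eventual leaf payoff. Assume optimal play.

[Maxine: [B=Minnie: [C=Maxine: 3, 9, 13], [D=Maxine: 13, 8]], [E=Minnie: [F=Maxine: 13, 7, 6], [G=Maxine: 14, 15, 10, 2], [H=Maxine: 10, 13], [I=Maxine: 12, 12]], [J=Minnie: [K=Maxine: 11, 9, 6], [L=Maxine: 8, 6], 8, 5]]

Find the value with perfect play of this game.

13

C (Maxine): max(3, 9, 13) = 13
D (Maxine): max(13, 8) = 13
B (Minnie): min(13, 13) = 13
F (Maxine): max(13, 7, 6) = 13
G (Maxine): max(14, 15, 10, 2) = 15
H (Maxine): max(10, 13) = 13
I (Maxine): max(12, 12) = 12
E (Minnie): min(13, 15, 13, 12) = 12
K (Maxine): max(11, 9, 6) = 11
L (Maxine): max(8, 6) = 8
J (Minnie): min(11, 8, 8, 5) = 5
Root (Maxine): max(13, 12, 5) = 13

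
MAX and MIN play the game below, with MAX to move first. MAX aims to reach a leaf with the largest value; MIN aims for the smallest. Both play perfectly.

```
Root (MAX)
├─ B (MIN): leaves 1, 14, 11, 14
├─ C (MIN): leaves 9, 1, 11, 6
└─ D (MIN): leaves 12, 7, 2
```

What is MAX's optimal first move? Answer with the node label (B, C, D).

B (MIN): min(1, 14, 11, 14) = 1
C (MIN): min(9, 1, 11, 6) = 1
D (MIN): min(12, 7, 2) = 2
Root (MAX): max(1, 1, 2) = 2
MAX picks the child with the highest value: D (value 2).

D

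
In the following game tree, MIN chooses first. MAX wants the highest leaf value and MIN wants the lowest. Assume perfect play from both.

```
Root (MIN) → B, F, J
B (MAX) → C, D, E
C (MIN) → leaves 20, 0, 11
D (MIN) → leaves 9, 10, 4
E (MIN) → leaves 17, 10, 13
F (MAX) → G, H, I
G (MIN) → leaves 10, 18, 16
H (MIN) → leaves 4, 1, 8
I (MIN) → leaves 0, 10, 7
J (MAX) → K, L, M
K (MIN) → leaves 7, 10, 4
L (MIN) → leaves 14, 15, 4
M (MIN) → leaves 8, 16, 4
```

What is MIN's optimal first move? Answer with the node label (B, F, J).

J

C (MIN): min(20, 0, 11) = 0
D (MIN): min(9, 10, 4) = 4
E (MIN): min(17, 10, 13) = 10
B (MAX): max(0, 4, 10) = 10
G (MIN): min(10, 18, 16) = 10
H (MIN): min(4, 1, 8) = 1
I (MIN): min(0, 10, 7) = 0
F (MAX): max(10, 1, 0) = 10
K (MIN): min(7, 10, 4) = 4
L (MIN): min(14, 15, 4) = 4
M (MIN): min(8, 16, 4) = 4
J (MAX): max(4, 4, 4) = 4
Root (MIN): min(10, 10, 4) = 4
MIN picks the child with the lowest value: J (value 4).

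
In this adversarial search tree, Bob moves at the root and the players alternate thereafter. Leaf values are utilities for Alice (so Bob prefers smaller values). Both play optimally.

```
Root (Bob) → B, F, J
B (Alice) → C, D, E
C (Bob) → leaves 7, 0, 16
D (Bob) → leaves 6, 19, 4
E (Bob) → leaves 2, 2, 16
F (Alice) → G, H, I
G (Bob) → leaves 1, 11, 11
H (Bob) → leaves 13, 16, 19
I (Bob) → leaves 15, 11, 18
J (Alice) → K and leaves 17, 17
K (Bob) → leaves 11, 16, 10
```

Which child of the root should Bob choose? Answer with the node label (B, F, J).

B

C (Bob): min(7, 0, 16) = 0
D (Bob): min(6, 19, 4) = 4
E (Bob): min(2, 2, 16) = 2
B (Alice): max(0, 4, 2) = 4
G (Bob): min(1, 11, 11) = 1
H (Bob): min(13, 16, 19) = 13
I (Bob): min(15, 11, 18) = 11
F (Alice): max(1, 13, 11) = 13
K (Bob): min(11, 16, 10) = 10
J (Alice): max(10, 17, 17) = 17
Root (Bob): min(4, 13, 17) = 4
Bob picks the child with the lowest value: B (value 4).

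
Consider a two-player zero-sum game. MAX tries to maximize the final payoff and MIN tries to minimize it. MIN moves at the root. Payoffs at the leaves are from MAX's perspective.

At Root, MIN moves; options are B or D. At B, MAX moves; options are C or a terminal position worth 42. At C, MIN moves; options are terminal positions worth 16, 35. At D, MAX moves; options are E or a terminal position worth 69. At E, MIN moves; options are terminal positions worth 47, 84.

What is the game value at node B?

C: min(16, 35) = 16
B: max(16, 42) = 42

42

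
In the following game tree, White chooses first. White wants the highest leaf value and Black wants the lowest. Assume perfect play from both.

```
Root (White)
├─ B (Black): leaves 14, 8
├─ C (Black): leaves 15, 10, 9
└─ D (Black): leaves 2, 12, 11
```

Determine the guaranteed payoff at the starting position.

9

B (Black): min(14, 8) = 8
C (Black): min(15, 10, 9) = 9
D (Black): min(2, 12, 11) = 2
Root (White): max(8, 9, 2) = 9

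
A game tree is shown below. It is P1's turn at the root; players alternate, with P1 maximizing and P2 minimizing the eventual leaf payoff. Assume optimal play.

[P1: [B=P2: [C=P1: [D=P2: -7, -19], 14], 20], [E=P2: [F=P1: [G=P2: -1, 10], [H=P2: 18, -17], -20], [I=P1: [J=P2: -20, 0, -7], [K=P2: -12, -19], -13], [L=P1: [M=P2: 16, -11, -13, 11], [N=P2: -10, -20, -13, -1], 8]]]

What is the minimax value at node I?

-13

J: min(-20, 0, -7) = -20
K: min(-12, -19) = -19
I: max(-20, -19, -13) = -13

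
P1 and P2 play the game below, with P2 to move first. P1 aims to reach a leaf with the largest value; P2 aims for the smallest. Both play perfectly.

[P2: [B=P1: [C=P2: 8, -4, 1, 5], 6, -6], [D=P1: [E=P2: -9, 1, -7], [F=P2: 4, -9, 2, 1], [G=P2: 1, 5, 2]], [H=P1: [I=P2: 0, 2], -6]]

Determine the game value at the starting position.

0

C (P2): min(8, -4, 1, 5) = -4
B (P1): max(-4, 6, -6) = 6
E (P2): min(-9, 1, -7) = -9
F (P2): min(4, -9, 2, 1) = -9
G (P2): min(1, 5, 2) = 1
D (P1): max(-9, -9, 1) = 1
I (P2): min(0, 2) = 0
H (P1): max(0, -6) = 0
Root (P2): min(6, 1, 0) = 0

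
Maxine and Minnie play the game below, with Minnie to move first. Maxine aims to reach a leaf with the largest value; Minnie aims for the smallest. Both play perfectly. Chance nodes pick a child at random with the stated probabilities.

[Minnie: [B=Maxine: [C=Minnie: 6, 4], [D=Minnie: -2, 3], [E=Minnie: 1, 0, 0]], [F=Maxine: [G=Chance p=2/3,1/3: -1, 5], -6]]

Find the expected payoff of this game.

1

C (Minnie): min(6, 4) = 4
D (Minnie): min(-2, 3) = -2
E (Minnie): min(1, 0, 0) = 0
B (Maxine): max(4, -2, 0) = 4
G (Chance): 2/3·-1 + 1/3·5 = 1
F (Maxine): max(1, -6) = 1
Root (Minnie): min(4, 1) = 1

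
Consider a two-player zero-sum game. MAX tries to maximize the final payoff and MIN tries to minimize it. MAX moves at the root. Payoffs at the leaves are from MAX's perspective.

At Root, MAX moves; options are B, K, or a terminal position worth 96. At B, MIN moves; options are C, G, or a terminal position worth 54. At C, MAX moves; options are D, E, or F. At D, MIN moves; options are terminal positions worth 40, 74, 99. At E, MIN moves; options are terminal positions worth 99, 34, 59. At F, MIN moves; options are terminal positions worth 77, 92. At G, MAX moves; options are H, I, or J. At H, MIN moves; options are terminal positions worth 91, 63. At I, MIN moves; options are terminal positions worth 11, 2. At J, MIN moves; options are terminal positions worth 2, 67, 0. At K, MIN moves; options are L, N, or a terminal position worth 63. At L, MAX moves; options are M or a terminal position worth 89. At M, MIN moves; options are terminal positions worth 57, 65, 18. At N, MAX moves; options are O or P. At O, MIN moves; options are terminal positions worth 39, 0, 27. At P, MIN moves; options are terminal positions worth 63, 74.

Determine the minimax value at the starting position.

D (MIN): min(40, 74, 99) = 40
E (MIN): min(99, 34, 59) = 34
F (MIN): min(77, 92) = 77
C (MAX): max(40, 34, 77) = 77
H (MIN): min(91, 63) = 63
I (MIN): min(11, 2) = 2
J (MIN): min(2, 67, 0) = 0
G (MAX): max(63, 2, 0) = 63
B (MIN): min(77, 63, 54) = 54
M (MIN): min(57, 65, 18) = 18
L (MAX): max(18, 89) = 89
O (MIN): min(39, 0, 27) = 0
P (MIN): min(63, 74) = 63
N (MAX): max(0, 63) = 63
K (MIN): min(89, 63, 63) = 63
Root (MAX): max(54, 63, 96) = 96

96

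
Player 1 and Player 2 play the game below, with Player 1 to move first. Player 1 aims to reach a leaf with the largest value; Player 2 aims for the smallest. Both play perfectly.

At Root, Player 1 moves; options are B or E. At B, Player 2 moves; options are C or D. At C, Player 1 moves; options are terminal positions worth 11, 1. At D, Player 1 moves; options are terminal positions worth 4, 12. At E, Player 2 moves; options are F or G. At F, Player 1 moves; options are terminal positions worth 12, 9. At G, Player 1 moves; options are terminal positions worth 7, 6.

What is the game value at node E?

F: max(12, 9) = 12
G: max(7, 6) = 7
E: min(12, 7) = 7

7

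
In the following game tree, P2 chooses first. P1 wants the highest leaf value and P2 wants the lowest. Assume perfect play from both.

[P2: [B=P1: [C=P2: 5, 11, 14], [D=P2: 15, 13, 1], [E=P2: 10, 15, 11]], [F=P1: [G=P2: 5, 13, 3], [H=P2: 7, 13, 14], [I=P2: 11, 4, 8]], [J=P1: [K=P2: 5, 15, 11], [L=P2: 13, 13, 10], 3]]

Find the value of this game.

C (P2): min(5, 11, 14) = 5
D (P2): min(15, 13, 1) = 1
E (P2): min(10, 15, 11) = 10
B (P1): max(5, 1, 10) = 10
G (P2): min(5, 13, 3) = 3
H (P2): min(7, 13, 14) = 7
I (P2): min(11, 4, 8) = 4
F (P1): max(3, 7, 4) = 7
K (P2): min(5, 15, 11) = 5
L (P2): min(13, 13, 10) = 10
J (P1): max(5, 10, 3) = 10
Root (P2): min(10, 7, 10) = 7

7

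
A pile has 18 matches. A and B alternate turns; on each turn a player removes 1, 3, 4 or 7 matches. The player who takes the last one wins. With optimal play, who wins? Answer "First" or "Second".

i:   0  1  2  3  4  5  6  7  8  9 10 11 12 13 14 15 16 17 18
     L  W  L  W  W  W  W  W  L  W  L  W  W  W  W  W  L  W  L
Position 18 is L, so the second player wins.

Second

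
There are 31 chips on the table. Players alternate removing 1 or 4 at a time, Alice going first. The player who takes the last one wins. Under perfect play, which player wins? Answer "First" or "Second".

i:   0  1  2  3  4  5  6  7  8  9 10 11 12 13 14 15 16 17 18 19 20 21 22 23 24 25 26 27 28 29 30 31
     L  W  L  W  W  L  W  L  W  W  L  W  L  W  W  L  W  L  W  W  L  W  L  W  W  L  W  L  W  W  L  W
Position 31 is W, so the first player wins.

First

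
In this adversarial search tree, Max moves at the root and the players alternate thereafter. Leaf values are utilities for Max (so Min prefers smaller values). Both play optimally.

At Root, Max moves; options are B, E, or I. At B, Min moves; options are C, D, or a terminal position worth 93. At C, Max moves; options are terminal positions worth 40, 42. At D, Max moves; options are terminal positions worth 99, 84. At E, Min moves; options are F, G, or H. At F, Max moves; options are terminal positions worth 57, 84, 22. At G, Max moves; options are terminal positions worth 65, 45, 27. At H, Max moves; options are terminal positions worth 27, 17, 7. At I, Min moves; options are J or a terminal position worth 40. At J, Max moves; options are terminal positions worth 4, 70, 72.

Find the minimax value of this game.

C (Max): max(40, 42) = 42
D (Max): max(99, 84) = 99
B (Min): min(42, 99, 93) = 42
F (Max): max(57, 84, 22) = 84
G (Max): max(65, 45, 27) = 65
H (Max): max(27, 17, 7) = 27
E (Min): min(84, 65, 27) = 27
J (Max): max(4, 70, 72) = 72
I (Min): min(72, 40) = 40
Root (Max): max(42, 27, 40) = 42

42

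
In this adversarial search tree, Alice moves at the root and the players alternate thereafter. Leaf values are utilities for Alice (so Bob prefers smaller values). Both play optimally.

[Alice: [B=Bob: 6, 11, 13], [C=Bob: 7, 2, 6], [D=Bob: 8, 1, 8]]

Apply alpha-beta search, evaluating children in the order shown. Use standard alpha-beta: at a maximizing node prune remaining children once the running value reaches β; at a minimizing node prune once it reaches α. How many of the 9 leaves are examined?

B [α=-∞,β=+∞]: v=6
C [α=6,β=+∞]: v=2 after child 2 ≤ α → α-cutoff, skip 1
D [α=6,β=+∞]: v=1 after child 2 ≤ α → α-cutoff, skip 1
Root [α=-∞,β=+∞]: v=6
Leaves evaluated: 7 of 9.

7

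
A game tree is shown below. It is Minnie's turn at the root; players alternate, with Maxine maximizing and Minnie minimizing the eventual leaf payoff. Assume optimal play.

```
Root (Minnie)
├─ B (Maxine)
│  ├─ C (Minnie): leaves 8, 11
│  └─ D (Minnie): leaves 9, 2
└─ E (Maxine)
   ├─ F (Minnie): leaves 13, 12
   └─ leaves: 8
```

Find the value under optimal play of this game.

8

C (Minnie): min(8, 11) = 8
D (Minnie): min(9, 2) = 2
B (Maxine): max(8, 2) = 8
F (Minnie): min(13, 12) = 12
E (Maxine): max(12, 8) = 12
Root (Minnie): min(8, 12) = 8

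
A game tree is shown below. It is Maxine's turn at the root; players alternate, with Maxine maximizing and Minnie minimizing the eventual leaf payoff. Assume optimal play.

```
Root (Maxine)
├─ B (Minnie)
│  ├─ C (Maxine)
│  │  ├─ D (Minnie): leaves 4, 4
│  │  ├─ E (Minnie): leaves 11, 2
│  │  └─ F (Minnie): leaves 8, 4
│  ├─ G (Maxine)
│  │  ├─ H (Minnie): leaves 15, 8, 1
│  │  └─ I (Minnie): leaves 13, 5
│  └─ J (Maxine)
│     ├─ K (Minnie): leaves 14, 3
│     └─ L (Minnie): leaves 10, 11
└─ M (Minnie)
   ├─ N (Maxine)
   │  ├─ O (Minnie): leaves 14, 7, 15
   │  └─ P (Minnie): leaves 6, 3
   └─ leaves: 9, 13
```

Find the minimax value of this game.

D (Minnie): min(4, 4) = 4
E (Minnie): min(11, 2) = 2
F (Minnie): min(8, 4) = 4
C (Maxine): max(4, 2, 4) = 4
H (Minnie): min(15, 8, 1) = 1
I (Minnie): min(13, 5) = 5
G (Maxine): max(1, 5) = 5
K (Minnie): min(14, 3) = 3
L (Minnie): min(10, 11) = 10
J (Maxine): max(3, 10) = 10
B (Minnie): min(4, 5, 10) = 4
O (Minnie): min(14, 7, 15) = 7
P (Minnie): min(6, 3) = 3
N (Maxine): max(7, 3) = 7
M (Minnie): min(7, 9, 13) = 7
Root (Maxine): max(4, 7) = 7

7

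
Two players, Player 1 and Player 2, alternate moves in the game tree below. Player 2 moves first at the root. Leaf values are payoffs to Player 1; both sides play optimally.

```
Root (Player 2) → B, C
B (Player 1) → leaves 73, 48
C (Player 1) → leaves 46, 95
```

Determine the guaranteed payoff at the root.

73

B (Player 1): max(73, 48) = 73
C (Player 1): max(46, 95) = 95
Root (Player 2): min(73, 95) = 73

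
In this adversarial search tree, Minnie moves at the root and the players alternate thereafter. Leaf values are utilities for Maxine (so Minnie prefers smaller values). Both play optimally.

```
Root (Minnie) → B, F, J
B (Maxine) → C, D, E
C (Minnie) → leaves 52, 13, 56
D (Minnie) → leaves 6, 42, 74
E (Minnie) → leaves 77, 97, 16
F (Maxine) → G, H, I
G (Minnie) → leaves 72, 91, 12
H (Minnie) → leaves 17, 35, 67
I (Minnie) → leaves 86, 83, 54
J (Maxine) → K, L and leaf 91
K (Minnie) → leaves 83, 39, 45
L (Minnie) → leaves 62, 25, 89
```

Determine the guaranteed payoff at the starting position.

C (Minnie): min(52, 13, 56) = 13
D (Minnie): min(6, 42, 74) = 6
E (Minnie): min(77, 97, 16) = 16
B (Maxine): max(13, 6, 16) = 16
G (Minnie): min(72, 91, 12) = 12
H (Minnie): min(17, 35, 67) = 17
I (Minnie): min(86, 83, 54) = 54
F (Maxine): max(12, 17, 54) = 54
K (Minnie): min(83, 39, 45) = 39
L (Minnie): min(62, 25, 89) = 25
J (Maxine): max(39, 25, 91) = 91
Root (Minnie): min(16, 54, 91) = 16

16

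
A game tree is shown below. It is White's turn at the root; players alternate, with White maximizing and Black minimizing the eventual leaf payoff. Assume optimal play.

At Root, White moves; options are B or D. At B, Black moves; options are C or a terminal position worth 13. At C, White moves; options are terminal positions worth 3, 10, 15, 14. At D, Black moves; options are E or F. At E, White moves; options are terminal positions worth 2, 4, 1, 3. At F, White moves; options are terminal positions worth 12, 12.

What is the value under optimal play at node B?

13

C: max(3, 10, 15, 14) = 15
B: min(15, 13) = 13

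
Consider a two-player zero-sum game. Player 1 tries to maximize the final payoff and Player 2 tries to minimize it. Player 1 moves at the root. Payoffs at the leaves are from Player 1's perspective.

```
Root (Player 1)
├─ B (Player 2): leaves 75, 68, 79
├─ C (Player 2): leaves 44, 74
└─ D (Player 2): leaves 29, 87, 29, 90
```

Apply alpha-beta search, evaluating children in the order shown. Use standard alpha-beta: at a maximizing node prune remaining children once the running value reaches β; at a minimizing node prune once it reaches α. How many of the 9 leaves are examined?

B [α=-∞,β=+∞]: v=68
C [α=68,β=+∞]: v=44 after child 1 ≤ α → α-cutoff, skip 1
D [α=68,β=+∞]: v=29 after child 1 ≤ α → α-cutoff, skip 3
Root [α=-∞,β=+∞]: v=68
Leaves evaluated: 5 of 9.

5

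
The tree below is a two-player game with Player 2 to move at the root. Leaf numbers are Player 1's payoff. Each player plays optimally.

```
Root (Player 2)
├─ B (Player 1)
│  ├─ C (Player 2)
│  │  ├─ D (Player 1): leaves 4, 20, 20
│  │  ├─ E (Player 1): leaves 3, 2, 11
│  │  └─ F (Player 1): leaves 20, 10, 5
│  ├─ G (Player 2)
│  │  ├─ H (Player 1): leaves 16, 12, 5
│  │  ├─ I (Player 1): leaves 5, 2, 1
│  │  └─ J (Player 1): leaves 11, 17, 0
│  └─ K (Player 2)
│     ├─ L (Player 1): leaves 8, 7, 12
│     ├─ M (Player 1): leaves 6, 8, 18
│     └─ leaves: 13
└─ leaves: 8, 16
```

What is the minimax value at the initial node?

8

D (Player 1): max(4, 20, 20) = 20
E (Player 1): max(3, 2, 11) = 11
F (Player 1): max(20, 10, 5) = 20
C (Player 2): min(20, 11, 20) = 11
H (Player 1): max(16, 12, 5) = 16
I (Player 1): max(5, 2, 1) = 5
J (Player 1): max(11, 17, 0) = 17
G (Player 2): min(16, 5, 17) = 5
L (Player 1): max(8, 7, 12) = 12
M (Player 1): max(6, 8, 18) = 18
K (Player 2): min(12, 18, 13) = 12
B (Player 1): max(11, 5, 12) = 12
Root (Player 2): min(12, 8, 16) = 8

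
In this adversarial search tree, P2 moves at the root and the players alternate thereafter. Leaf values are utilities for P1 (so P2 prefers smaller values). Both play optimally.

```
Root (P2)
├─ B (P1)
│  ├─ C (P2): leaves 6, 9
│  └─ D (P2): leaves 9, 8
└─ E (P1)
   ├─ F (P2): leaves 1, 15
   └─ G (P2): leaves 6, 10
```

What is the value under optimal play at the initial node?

6

C (P2): min(6, 9) = 6
D (P2): min(9, 8) = 8
B (P1): max(6, 8) = 8
F (P2): min(1, 15) = 1
G (P2): min(6, 10) = 6
E (P1): max(1, 6) = 6
Root (P2): min(8, 6) = 6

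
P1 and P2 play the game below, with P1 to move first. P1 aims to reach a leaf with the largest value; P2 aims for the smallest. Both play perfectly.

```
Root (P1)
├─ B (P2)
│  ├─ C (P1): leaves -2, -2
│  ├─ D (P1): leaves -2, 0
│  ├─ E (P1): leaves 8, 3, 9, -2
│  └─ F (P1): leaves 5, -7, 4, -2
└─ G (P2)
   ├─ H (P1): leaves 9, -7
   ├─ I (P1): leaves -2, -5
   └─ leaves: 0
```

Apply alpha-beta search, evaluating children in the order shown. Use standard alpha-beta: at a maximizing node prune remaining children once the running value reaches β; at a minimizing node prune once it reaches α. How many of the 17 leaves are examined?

C [α=-∞,β=+∞]: v=-2
D [α=-∞,β=-2]: v=-2 after child 1 ≥ β → β-cutoff, skip 1
E [α=-∞,β=-2]: v=8 after child 1 ≥ β → β-cutoff, skip 3
F [α=-∞,β=-2]: v=5 after child 1 ≥ β → β-cutoff, skip 3
B [α=-∞,β=+∞]: v=-2
H [α=-2,β=+∞]: v=9
I [α=-2,β=9]: v=-2
G [α=-2,β=+∞]: v=-2 after child 2 ≤ α → α-cutoff, skip 1
Root [α=-∞,β=+∞]: v=-2
Leaves evaluated: 9 of 17.

9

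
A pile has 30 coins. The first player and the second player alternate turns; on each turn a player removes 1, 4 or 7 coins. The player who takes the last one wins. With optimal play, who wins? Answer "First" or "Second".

First

Mark each pile size as W (mover wins) or L (mover loses):
i:   0  1  2  3  4  5  6  7  8  9 10 11 12 13 14 15 16 17 18 19 20 21 22 23 24 25 26 27 28 29 30
     L  W  L  W  W  L  W  W  L  W  L  W  W  L  W  W  L  W  L  W  W  L  W  W  L  W  L  W  W  L  W
Position 30 is W, so the first player wins.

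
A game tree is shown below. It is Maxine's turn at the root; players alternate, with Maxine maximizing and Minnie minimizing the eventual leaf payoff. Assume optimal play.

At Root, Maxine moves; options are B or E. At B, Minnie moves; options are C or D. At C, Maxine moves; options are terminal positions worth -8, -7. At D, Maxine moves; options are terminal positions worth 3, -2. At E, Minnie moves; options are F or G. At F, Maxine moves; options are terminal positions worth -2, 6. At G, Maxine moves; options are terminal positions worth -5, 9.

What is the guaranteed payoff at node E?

F: max(-2, 6) = 6
G: max(-5, 9) = 9
E: min(6, 9) = 6

6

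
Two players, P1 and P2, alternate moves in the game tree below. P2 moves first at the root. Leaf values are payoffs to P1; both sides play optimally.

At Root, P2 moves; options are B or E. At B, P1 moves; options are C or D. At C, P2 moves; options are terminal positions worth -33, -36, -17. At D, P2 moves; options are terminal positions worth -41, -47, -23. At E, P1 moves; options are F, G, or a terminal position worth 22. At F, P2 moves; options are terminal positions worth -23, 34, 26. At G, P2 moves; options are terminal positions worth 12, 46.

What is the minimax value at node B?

-36

C: min(-33, -36, -17) = -36
D: min(-41, -47, -23) = -47
B: max(-36, -47) = -36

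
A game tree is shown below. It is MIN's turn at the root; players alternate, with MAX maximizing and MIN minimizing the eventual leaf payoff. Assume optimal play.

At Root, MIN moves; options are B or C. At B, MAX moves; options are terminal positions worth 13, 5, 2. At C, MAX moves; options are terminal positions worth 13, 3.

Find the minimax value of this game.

13

B (MAX): max(13, 5, 2) = 13
C (MAX): max(13, 3) = 13
Root (MIN): min(13, 13) = 13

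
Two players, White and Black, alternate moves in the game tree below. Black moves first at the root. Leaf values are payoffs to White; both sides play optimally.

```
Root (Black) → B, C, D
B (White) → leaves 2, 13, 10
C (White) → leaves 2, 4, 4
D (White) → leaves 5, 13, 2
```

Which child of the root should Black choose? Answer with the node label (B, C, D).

C

B (White): max(2, 13, 10) = 13
C (White): max(2, 4, 4) = 4
D (White): max(5, 13, 2) = 13
Root (Black): min(13, 4, 13) = 4
Black picks the child with the lowest value: C (value 4).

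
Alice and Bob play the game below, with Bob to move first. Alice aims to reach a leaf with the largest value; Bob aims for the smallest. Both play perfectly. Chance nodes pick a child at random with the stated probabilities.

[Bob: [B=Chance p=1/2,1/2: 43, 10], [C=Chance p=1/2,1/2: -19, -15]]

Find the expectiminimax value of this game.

B (Chance): 1/2·43 + 1/2·10 = 26.5
C (Chance): 1/2·-19 + 1/2·-15 = -17
Root (Bob): min(26.5, -17) = -17

-17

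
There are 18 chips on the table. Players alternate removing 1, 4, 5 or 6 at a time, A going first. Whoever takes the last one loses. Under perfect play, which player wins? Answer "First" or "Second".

First

Compute winning (W) and losing (L) positions by backward induction:
i:   0  1  2  3  4  5  6  7  8  9 10 11 12 13 14 15 16 17 18
     W  L  W  L  W  W  W  W  W  W  L  W  L  W  W  W  W  W  W
Position 18 is W, so the first player wins.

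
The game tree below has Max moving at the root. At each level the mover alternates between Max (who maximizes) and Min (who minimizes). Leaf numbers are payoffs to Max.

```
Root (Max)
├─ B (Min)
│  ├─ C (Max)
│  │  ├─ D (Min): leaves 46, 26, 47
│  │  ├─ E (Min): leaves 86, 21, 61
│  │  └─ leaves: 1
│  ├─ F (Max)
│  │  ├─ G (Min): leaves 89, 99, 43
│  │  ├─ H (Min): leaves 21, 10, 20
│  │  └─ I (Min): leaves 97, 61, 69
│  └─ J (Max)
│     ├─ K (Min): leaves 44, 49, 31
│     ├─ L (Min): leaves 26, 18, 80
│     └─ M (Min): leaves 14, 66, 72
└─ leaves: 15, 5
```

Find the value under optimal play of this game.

D (Min): min(46, 26, 47) = 26
E (Min): min(86, 21, 61) = 21
C (Max): max(26, 21, 1) = 26
G (Min): min(89, 99, 43) = 43
H (Min): min(21, 10, 20) = 10
I (Min): min(97, 61, 69) = 61
F (Max): max(43, 10, 61) = 61
K (Min): min(44, 49, 31) = 31
L (Min): min(26, 18, 80) = 18
M (Min): min(14, 66, 72) = 14
J (Max): max(31, 18, 14) = 31
B (Min): min(26, 61, 31) = 26
Root (Max): max(26, 15, 5) = 26

26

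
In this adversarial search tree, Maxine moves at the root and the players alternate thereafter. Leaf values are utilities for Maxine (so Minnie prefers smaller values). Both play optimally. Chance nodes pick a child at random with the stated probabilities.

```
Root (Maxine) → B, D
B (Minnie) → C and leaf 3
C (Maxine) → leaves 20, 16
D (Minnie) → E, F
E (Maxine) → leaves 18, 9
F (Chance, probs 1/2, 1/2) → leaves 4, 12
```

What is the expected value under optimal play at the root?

8

C (Maxine): max(20, 16) = 20
B (Minnie): min(20, 3) = 3
E (Maxine): max(18, 9) = 18
F (Chance): 1/2·4 + 1/2·12 = 8
D (Minnie): min(18, 8) = 8
Root (Maxine): max(3, 8) = 8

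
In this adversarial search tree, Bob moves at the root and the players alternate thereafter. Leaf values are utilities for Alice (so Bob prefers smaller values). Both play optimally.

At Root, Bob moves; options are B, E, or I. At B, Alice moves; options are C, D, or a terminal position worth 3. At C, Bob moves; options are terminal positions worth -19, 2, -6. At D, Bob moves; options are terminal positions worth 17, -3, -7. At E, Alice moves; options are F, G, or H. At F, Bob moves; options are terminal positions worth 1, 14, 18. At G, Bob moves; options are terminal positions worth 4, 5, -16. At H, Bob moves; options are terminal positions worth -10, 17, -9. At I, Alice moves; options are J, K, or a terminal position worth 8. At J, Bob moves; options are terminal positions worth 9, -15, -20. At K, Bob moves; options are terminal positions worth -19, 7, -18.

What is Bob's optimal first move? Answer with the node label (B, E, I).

C (Bob): min(-19, 2, -6) = -19
D (Bob): min(17, -3, -7) = -7
B (Alice): max(-19, -7, 3) = 3
F (Bob): min(1, 14, 18) = 1
G (Bob): min(4, 5, -16) = -16
H (Bob): min(-10, 17, -9) = -10
E (Alice): max(1, -16, -10) = 1
J (Bob): min(9, -15, -20) = -20
K (Bob): min(-19, 7, -18) = -19
I (Alice): max(-20, -19, 8) = 8
Root (Bob): min(3, 1, 8) = 1
Bob picks the child with the lowest value: E (value 1).

E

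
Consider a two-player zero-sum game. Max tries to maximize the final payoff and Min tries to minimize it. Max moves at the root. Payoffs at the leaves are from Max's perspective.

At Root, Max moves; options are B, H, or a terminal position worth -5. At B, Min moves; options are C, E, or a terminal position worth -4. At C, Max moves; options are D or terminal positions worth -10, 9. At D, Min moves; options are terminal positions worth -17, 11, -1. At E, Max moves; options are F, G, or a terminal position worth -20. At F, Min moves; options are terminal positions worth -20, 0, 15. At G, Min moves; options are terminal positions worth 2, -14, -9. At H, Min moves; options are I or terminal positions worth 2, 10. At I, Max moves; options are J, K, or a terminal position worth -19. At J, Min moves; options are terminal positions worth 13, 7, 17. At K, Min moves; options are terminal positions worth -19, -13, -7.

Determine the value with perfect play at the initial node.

2

D (Min): min(-17, 11, -1) = -17
C (Max): max(-17, -10, 9) = 9
F (Min): min(-20, 0, 15) = -20
G (Min): min(2, -14, -9) = -14
E (Max): max(-20, -14, -20) = -14
B (Min): min(9, -14, -4) = -14
J (Min): min(13, 7, 17) = 7
K (Min): min(-19, -13, -7) = -19
I (Max): max(7, -19, -19) = 7
H (Min): min(7, 2, 10) = 2
Root (Max): max(-14, 2, -5) = 2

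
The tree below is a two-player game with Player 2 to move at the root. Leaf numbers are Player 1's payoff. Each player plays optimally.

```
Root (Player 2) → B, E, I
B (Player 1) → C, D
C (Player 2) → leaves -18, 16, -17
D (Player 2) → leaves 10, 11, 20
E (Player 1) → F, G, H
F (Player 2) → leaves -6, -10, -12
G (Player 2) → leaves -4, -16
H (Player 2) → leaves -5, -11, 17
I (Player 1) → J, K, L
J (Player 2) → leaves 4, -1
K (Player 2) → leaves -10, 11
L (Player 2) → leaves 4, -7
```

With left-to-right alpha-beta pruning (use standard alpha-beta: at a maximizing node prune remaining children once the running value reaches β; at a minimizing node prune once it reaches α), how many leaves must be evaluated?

16

C [α=-∞,β=+∞]: v=-18
D [α=-18,β=+∞]: v=10
B [α=-∞,β=+∞]: v=10
F [α=-∞,β=10]: v=-12
G [α=-12,β=10]: v=-16
H [α=-12,β=10]: v=-11
E [α=-∞,β=10]: v=-11
J [α=-∞,β=-11]: v=-1
I [α=-∞,β=-11]: v=-1 after child 1 ≥ β → β-cutoff, skip 2
Root [α=-∞,β=+∞]: v=-11
Leaves evaluated: 16 of 20.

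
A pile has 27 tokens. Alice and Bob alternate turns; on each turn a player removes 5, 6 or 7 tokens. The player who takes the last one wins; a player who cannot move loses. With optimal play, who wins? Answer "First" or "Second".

Second

Mark each pile size as W (mover wins) or L (mover loses):
i:   0  1  2  3  4  5  6  7  8  9 10 11 12 13 14 15 16 17 18 19 20 21 22 23 24 25 26 27
     L  L  L  L  L  W  W  W  W  W  W  W  L  L  L  L  L  W  W  W  W  W  W  W  L  L  L  L
Position 27 is L, so the second player wins.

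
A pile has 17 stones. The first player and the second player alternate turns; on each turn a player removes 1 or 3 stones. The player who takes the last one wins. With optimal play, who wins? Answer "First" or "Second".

Compute winning (W) and losing (L) positions by backward induction:
i:   0  1  2  3  4  5  6  7  8  9 10 11 12 13 14 15 16 17
     L  W  L  W  L  W  L  W  L  W  L  W  L  W  L  W  L  W
Position 17 is W, so the first player wins.

First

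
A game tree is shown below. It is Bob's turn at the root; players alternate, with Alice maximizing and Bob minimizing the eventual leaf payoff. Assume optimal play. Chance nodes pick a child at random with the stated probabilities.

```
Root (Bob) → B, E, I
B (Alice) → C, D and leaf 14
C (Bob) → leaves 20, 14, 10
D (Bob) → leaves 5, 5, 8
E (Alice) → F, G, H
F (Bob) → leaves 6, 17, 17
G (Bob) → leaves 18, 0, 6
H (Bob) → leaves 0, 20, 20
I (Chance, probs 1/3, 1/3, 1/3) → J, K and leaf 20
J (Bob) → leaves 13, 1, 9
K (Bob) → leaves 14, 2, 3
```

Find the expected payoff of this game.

6

C (Bob): min(20, 14, 10) = 10
D (Bob): min(5, 5, 8) = 5
B (Alice): max(10, 5, 14) = 14
F (Bob): min(6, 17, 17) = 6
G (Bob): min(18, 0, 6) = 0
H (Bob): min(0, 20, 20) = 0
E (Alice): max(6, 0, 0) = 6
J (Bob): min(13, 1, 9) = 1
K (Bob): min(14, 2, 3) = 2
I (Chance): 1/3·1 + 1/3·2 + 1/3·20 = 7.67
Root (Bob): min(14, 6, 7.67) = 6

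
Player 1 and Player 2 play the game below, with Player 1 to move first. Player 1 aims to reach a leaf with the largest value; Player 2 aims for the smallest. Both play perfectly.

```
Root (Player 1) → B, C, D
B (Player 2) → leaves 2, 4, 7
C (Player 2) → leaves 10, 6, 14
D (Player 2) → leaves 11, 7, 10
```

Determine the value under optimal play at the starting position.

B (Player 2): min(2, 4, 7) = 2
C (Player 2): min(10, 6, 14) = 6
D (Player 2): min(11, 7, 10) = 7
Root (Player 1): max(2, 6, 7) = 7

7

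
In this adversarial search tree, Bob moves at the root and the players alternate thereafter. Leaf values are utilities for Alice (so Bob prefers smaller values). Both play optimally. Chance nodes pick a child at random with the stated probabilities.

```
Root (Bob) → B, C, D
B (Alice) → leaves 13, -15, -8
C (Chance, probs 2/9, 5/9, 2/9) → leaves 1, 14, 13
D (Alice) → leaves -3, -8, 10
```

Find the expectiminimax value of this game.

B (Alice): max(13, -15, -8) = 13
C (Chance): 2/9·1 + 5/9·14 + 2/9·13 = 10.89
D (Alice): max(-3, -8, 10) = 10
Root (Bob): min(13, 10.89, 10) = 10

10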